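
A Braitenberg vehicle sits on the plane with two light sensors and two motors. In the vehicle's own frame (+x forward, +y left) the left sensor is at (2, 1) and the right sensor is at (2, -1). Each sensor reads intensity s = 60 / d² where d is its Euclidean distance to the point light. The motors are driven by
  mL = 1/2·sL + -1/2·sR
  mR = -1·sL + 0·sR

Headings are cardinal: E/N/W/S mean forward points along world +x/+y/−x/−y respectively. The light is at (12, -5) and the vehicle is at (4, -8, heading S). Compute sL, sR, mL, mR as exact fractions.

30/37 30/53 240/1961 -30/37

left sensor world pos  = (5, -10); dL² = 74
right sensor world pos = (3, -10); dR² = 106
sL = 60/74 = 30/37
sR = 60/106 = 30/53
mL = 1/2·sL + -1/2·sR = 240/1961
mR = -1·sL + 0·sR = -30/37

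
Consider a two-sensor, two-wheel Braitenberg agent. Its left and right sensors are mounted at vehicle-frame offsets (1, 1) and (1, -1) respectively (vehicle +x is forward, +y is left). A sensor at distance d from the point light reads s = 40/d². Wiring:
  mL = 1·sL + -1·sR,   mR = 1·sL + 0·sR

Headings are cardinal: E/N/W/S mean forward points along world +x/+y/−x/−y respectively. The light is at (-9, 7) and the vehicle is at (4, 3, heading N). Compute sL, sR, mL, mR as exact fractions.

40/153 8/41 416/6273 40/153

left sensor world pos  = (3, 4); dL² = 153
right sensor world pos = (5, 4); dR² = 205
sL = 40/153 = 40/153
sR = 40/205 = 8/41
mL = 1·sL + -1·sR = 416/6273
mR = 1·sL + 0·sR = 40/153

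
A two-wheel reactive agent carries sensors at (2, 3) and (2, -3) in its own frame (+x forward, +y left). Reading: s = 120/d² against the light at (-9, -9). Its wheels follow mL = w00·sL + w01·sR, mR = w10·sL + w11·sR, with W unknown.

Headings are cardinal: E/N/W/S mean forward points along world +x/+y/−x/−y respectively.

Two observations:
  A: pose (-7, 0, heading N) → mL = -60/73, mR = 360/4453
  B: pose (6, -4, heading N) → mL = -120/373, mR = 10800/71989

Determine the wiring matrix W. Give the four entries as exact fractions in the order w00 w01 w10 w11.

obs A: pose=(-7,0,N) → sL=60/61, sR=60/73, mL=-60/73, mR=360/4453
obs B: pose=(6,-4,N) → sL=120/193, sR=120/373, mL=-120/373, mR=10800/71989
sensor matrix S = [[60/61, 60/73], [120/193, 120/373]]; det S = -62380800/320567017
solve [mL_A; mL_B] = S·[w00; w01] and [mR_A; mR_B] = S·[w10; w11]:
  w00 = 0, w01 = -1, w10 = 1/2, w11 = -1/2

0 -1 1/2 -1/2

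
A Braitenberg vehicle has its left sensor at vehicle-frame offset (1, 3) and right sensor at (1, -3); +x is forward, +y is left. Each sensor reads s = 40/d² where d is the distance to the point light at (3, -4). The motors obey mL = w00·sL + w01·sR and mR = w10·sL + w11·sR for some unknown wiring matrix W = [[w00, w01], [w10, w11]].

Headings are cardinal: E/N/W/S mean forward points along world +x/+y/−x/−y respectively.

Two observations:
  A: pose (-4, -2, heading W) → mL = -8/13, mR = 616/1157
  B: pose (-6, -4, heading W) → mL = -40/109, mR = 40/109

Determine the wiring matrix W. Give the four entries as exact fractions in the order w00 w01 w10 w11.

obs A: pose=(-4,-2,W) → sL=8/13, sR=40/89, mL=-8/13, mR=616/1157
obs B: pose=(-6,-4,W) → sL=40/109, sR=40/109, mL=-40/109, mR=40/109
sensor matrix S = [[8/13, 40/89], [40/109, 40/109]]; det S = 7680/126113
solve [mL_A; mL_B] = S·[w00; w01] and [mR_A; mR_B] = S·[w10; w11]:
  w00 = -1, w01 = 0, w10 = 1/2, w11 = 1/2

-1 0 1/2 1/2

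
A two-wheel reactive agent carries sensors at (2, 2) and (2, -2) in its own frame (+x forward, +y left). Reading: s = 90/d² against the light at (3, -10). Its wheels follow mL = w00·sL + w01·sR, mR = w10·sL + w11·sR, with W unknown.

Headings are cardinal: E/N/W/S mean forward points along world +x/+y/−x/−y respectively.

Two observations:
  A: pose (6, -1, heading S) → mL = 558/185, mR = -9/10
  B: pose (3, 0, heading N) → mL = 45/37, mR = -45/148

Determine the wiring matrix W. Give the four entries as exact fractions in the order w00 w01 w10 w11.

1 1 0 -1/2

obs A: pose=(6,-1,S) → sL=45/37, sR=9/5, mL=558/185, mR=-9/10
obs B: pose=(3,0,N) → sL=45/74, sR=45/74, mL=45/37, mR=-45/148
sensor matrix S = [[45/37, 9/5], [45/74, 45/74]]; det S = -486/1369
solve [mL_A; mL_B] = S·[w00; w01] and [mR_A; mR_B] = S·[w10; w11]:
  w00 = 1, w01 = 1, w10 = 0, w11 = -1/2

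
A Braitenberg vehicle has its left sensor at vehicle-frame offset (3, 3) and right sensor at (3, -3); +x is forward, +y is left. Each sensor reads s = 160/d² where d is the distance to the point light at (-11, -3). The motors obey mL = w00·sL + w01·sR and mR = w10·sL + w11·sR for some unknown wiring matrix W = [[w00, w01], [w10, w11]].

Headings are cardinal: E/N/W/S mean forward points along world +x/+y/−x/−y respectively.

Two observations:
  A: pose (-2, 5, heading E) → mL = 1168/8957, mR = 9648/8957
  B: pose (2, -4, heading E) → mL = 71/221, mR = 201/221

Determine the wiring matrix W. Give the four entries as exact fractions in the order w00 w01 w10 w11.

obs A: pose=(-2,5,E) → sL=32/53, sR=160/169, mL=1168/8957, mR=9648/8957
obs B: pose=(2,-4,E) → sL=8/13, sR=10/17, mL=71/221, mR=201/221
sensor matrix S = [[32/53, 160/169], [8/13, 10/17]]; det S = -450240/1979497
solve [mL_A; mL_B] = S·[w00; w01] and [mR_A; mR_B] = S·[w10; w11]:
  w00 = 1, w01 = -1/2, w10 = 1, w11 = 1/2

1 -1/2 1 1/2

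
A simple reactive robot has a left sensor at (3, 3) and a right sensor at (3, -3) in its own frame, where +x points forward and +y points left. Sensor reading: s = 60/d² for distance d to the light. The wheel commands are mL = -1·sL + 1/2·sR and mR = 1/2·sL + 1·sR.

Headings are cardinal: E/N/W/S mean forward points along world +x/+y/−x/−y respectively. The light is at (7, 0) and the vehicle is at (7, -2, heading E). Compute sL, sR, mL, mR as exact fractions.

6 30/17 -87/17 81/17

left sensor world pos  = (10, 1); dL² = 10
right sensor world pos = (10, -5); dR² = 34
sL = 60/10 = 6
sR = 60/34 = 30/17
mL = -1·sL + 1/2·sR = -87/17
mR = 1/2·sL + 1·sR = 81/17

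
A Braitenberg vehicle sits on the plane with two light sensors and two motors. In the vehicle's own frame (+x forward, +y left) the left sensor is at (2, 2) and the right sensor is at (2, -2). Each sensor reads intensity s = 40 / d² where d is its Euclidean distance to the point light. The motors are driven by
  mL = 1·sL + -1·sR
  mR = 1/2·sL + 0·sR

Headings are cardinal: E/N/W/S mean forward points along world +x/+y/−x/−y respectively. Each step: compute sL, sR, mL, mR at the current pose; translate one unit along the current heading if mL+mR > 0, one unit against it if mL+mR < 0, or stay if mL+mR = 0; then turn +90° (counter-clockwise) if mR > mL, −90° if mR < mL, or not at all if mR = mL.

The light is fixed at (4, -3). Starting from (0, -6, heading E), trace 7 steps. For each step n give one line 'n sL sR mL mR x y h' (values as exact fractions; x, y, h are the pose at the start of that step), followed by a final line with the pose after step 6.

n=0: pose=(0,-6,E); sL=8, sR=40/29; mL=192/29, mR=4; mL+mR=308/29 → advance +1; mR−mL=-76/29 → turn -1·90°
n=1: pose=(1,-6,S); sL=20/13, sR=4/5; mL=48/65, mR=10/13; mL+mR=98/65 → advance +1; mR−mL=2/65 → turn +1·90°
n=2: pose=(1,-7,E); sL=8, sR=40/37; mL=256/37, mR=4; mL+mR=404/37 → advance +1; mR−mL=-108/37 → turn -1·90°
n=3: pose=(2,-7,S); sL=10/9, sR=10/13; mL=40/117, mR=5/9; mL+mR=35/39 → advance +1; mR−mL=25/117 → turn +1·90°
n=4: pose=(2,-8,E); sL=40/9, sR=40/49; mL=1600/441, mR=20/9; mL+mR=860/147 → advance +1; mR−mL=-620/441 → turn -1·90°
n=5: pose=(3,-8,S); sL=4/5, sR=20/29; mL=16/145, mR=2/5; mL+mR=74/145 → advance +1; mR−mL=42/145 → turn +1·90°
n=6: pose=(3,-9,E); sL=40/17, sR=8/13; mL=384/221, mR=20/17; mL+mR=644/221 → advance +1; mR−mL=-124/221 → turn -1·90°

0 8 40/29 192/29 4 0 -6 E
1 20/13 4/5 48/65 10/13 1 -6 S
2 8 40/37 256/37 4 1 -7 E
3 10/9 10/13 40/117 5/9 2 -7 S
4 40/9 40/49 1600/441 20/9 2 -8 E
5 4/5 20/29 16/145 2/5 3 -8 S
6 40/17 8/13 384/221 20/17 3 -9 E
final 4 -9 S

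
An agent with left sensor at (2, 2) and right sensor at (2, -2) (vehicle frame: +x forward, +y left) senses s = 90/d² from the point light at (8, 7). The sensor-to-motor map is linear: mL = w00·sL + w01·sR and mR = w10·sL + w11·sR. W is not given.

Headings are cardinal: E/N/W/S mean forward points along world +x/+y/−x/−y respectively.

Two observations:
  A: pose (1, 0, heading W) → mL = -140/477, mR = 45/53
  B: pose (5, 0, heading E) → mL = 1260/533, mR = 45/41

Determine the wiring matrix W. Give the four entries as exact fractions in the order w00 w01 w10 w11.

obs A: pose=(1,0,W) → sL=5/9, sR=45/53, mL=-140/477, mR=45/53
obs B: pose=(5,0,E) → sL=45/13, sR=45/41, mL=1260/533, mR=45/41
sensor matrix S = [[5/9, 45/53], [45/13, 45/41]]; det S = -65800/28249
solve [mL_A; mL_B] = S·[w00; w01] and [mR_A; mR_B] = S·[w10; w11]:
  w00 = 1, w01 = -1, w10 = 0, w11 = 1

1 -1 0 1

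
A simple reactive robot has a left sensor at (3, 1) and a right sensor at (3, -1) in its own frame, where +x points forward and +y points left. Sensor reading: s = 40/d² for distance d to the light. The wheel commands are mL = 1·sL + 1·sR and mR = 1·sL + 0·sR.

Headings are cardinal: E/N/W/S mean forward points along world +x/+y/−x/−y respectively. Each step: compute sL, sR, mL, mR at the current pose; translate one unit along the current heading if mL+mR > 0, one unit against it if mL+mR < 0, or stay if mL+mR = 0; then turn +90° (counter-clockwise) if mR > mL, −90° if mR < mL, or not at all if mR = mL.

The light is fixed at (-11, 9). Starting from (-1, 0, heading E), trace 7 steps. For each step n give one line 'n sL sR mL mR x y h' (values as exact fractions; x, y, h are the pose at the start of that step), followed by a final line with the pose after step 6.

0 40/233 40/269 20080/62677 40/233 -1 0 E
1 5/36 10/61 665/2196 5/36 0 0 S
2 8/37 8/29 528/1073 8/37 0 -1 W
3 4/13 4/17 120/221 4/13 -1 -1 N
4 40/233 40/269 20080/62677 40/233 -1 0 E
5 5/36 10/61 665/2196 5/36 0 0 S
6 8/37 8/29 528/1073 8/37 0 -1 W
final -1 -1 N

n=0: pose=(-1,0,E); sL=40/233, sR=40/269; mL=20080/62677, mR=40/233; mL+mR=30840/62677 → advance +1; mR−mL=-40/269 → turn -1·90°
n=1: pose=(0,0,S); sL=5/36, sR=10/61; mL=665/2196, mR=5/36; mL+mR=485/1098 → advance +1; mR−mL=-10/61 → turn -1·90°
n=2: pose=(0,-1,W); sL=8/37, sR=8/29; mL=528/1073, mR=8/37; mL+mR=760/1073 → advance +1; mR−mL=-8/29 → turn -1·90°
n=3: pose=(-1,-1,N); sL=4/13, sR=4/17; mL=120/221, mR=4/13; mL+mR=188/221 → advance +1; mR−mL=-4/17 → turn -1·90°
n=4: pose=(-1,0,E); sL=40/233, sR=40/269; mL=20080/62677, mR=40/233; mL+mR=30840/62677 → advance +1; mR−mL=-40/269 → turn -1·90°
n=5: pose=(0,0,S); sL=5/36, sR=10/61; mL=665/2196, mR=5/36; mL+mR=485/1098 → advance +1; mR−mL=-10/61 → turn -1·90°
n=6: pose=(0,-1,W); sL=8/37, sR=8/29; mL=528/1073, mR=8/37; mL+mR=760/1073 → advance +1; mR−mL=-8/29 → turn -1·90°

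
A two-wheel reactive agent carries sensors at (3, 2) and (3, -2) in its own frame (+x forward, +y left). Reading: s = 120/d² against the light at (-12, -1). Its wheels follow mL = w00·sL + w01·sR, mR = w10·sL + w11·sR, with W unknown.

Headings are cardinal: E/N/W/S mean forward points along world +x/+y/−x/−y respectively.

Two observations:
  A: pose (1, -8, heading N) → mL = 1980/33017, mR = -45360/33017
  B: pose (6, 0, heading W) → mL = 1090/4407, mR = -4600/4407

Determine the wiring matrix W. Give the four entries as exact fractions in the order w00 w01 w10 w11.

obs A: pose=(1,-8,N) → sL=120/137, sR=120/241, mL=1980/33017, mR=-45360/33017
obs B: pose=(6,0,W) → sL=60/113, sR=20/39, mL=1090/4407, mR=-4600/4407
sensor matrix S = [[120/137, 120/241], [60/113, 20/39]]; det S = 8963200/48501973
solve [mL_A; mL_B] = S·[w00; w01] and [mR_A; mR_B] = S·[w10; w11]:
  w00 = -1/2, w01 = 1, w10 = -1, w11 = -1

-1/2 1 -1 -1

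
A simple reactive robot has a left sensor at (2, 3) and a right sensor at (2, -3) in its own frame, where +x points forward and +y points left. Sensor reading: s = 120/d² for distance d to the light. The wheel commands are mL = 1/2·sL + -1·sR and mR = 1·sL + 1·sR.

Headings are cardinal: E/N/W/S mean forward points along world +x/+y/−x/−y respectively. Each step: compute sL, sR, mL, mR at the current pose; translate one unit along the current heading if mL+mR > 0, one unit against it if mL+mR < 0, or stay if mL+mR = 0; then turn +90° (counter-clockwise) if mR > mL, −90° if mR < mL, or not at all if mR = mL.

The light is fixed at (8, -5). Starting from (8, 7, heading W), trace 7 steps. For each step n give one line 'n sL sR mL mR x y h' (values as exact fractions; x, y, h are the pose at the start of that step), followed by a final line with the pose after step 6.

0 24/17 120/229 708/3893 7536/3893 8 7 W
1 15/13 30/29 -345/754 825/377 7 7 S
2 120/197 24/13 -3948/2561 6288/2561 7 6 E
3 60/89 60/89 -30/89 120/89 8 6 N
4 24/17 120/229 708/3893 7536/3893 8 7 W
5 15/13 30/29 -345/754 825/377 7 7 S
6 120/197 24/13 -3948/2561 6288/2561 7 6 E
final 8 6 N

n=0: pose=(8,7,W); sL=24/17, sR=120/229; mL=708/3893, mR=7536/3893; mL+mR=36/17 → advance +1; mR−mL=6828/3893 → turn +1·90°
n=1: pose=(7,7,S); sL=15/13, sR=30/29; mL=-345/754, mR=825/377; mL+mR=45/26 → advance +1; mR−mL=1995/754 → turn +1·90°
n=2: pose=(7,6,E); sL=120/197, sR=24/13; mL=-3948/2561, mR=6288/2561; mL+mR=180/197 → advance +1; mR−mL=10236/2561 → turn +1·90°
n=3: pose=(8,6,N); sL=60/89, sR=60/89; mL=-30/89, mR=120/89; mL+mR=90/89 → advance +1; mR−mL=150/89 → turn +1·90°
n=4: pose=(8,7,W); sL=24/17, sR=120/229; mL=708/3893, mR=7536/3893; mL+mR=36/17 → advance +1; mR−mL=6828/3893 → turn +1·90°
n=5: pose=(7,7,S); sL=15/13, sR=30/29; mL=-345/754, mR=825/377; mL+mR=45/26 → advance +1; mR−mL=1995/754 → turn +1·90°
n=6: pose=(7,6,E); sL=120/197, sR=24/13; mL=-3948/2561, mR=6288/2561; mL+mR=180/197 → advance +1; mR−mL=10236/2561 → turn +1·90°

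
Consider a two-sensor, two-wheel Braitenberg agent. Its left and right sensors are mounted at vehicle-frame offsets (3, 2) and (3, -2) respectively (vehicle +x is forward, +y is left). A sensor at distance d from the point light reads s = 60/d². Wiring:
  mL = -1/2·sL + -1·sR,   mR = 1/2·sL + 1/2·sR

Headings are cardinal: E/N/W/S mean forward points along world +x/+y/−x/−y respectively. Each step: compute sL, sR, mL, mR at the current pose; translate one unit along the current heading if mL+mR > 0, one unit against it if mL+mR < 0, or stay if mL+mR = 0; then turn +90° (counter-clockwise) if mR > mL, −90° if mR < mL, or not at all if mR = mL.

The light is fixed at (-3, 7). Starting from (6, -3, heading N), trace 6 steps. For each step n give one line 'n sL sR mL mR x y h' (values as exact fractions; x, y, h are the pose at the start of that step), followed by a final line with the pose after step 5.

0 30/49 6/17 -549/833 402/833 6 -3 N
1 12/41 20/39 -1054/1599 644/1599 6 -4 W
2 3/17 3/13 -141/442 45/221 7 -4 S
3 60/233 60/313 -23370/72929 16380/72929 7 -3 E
4 30/49 6/17 -549/833 402/833 6 -3 N
5 12/41 20/39 -1054/1599 644/1599 6 -4 W
final 7 -4 S

n=0: pose=(6,-3,N); sL=30/49, sR=6/17; mL=-549/833, mR=402/833; mL+mR=-3/17 → advance -1; mR−mL=951/833 → turn +1·90°
n=1: pose=(6,-4,W); sL=12/41, sR=20/39; mL=-1054/1599, mR=644/1599; mL+mR=-10/39 → advance -1; mR−mL=566/533 → turn +1·90°
n=2: pose=(7,-4,S); sL=3/17, sR=3/13; mL=-141/442, mR=45/221; mL+mR=-3/26 → advance -1; mR−mL=231/442 → turn +1·90°
n=3: pose=(7,-3,E); sL=60/233, sR=60/313; mL=-23370/72929, mR=16380/72929; mL+mR=-30/313 → advance -1; mR−mL=39750/72929 → turn +1·90°
n=4: pose=(6,-3,N); sL=30/49, sR=6/17; mL=-549/833, mR=402/833; mL+mR=-3/17 → advance -1; mR−mL=951/833 → turn +1·90°
n=5: pose=(6,-4,W); sL=12/41, sR=20/39; mL=-1054/1599, mR=644/1599; mL+mR=-10/39 → advance -1; mR−mL=566/533 → turn +1·90°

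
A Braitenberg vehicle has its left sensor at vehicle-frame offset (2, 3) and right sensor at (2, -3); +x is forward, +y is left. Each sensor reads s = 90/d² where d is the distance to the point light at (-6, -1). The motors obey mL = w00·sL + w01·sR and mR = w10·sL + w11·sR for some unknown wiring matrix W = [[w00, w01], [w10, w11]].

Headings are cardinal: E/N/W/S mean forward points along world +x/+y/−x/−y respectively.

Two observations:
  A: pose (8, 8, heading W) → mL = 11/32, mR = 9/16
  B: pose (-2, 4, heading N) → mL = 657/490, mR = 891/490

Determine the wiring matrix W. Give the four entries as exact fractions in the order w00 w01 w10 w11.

1 -1/2 1/2 1

obs A: pose=(8,8,W) → sL=1/2, sR=5/16, mL=11/32, mR=9/16
obs B: pose=(-2,4,N) → sL=9/5, sR=45/49, mL=657/490, mR=891/490
sensor matrix S = [[1/2, 5/16], [9/5, 45/49]]; det S = -81/784
solve [mL_A; mL_B] = S·[w00; w01] and [mR_A; mR_B] = S·[w10; w11]:
  w00 = 1, w01 = -1/2, w10 = 1/2, w11 = 1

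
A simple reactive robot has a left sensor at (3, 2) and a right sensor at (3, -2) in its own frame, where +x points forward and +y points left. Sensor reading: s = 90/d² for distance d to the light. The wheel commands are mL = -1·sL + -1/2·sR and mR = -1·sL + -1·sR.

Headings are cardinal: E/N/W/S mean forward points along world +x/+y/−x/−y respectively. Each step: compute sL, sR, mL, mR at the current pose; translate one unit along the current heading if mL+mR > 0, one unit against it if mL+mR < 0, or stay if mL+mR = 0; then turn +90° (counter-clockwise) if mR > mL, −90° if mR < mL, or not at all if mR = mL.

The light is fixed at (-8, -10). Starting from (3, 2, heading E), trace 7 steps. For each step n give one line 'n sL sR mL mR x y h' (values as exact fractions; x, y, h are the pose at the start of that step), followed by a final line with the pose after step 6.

0 45/196 45/148 -5535/14504 -1935/3626 3 2 E
1 2/5 18/29 -103/145 -148/145 2 2 S
2 9/17 45/137 -3231/4658 -1998/2329 2 3 W
3 90/337 18/85 -10683/28645 -13716/28645 3 3 N
4 45/196 45/148 -5535/14504 -1935/3626 3 2 E
5 2/5 18/29 -103/145 -148/145 2 2 S
6 9/17 45/137 -3231/4658 -1998/2329 2 3 W
final 3 3 N

n=0: pose=(3,2,E); sL=45/196, sR=45/148; mL=-5535/14504, mR=-1935/3626; mL+mR=-13275/14504 → advance -1; mR−mL=-45/296 → turn -1·90°
n=1: pose=(2,2,S); sL=2/5, sR=18/29; mL=-103/145, mR=-148/145; mL+mR=-251/145 → advance -1; mR−mL=-9/29 → turn -1·90°
n=2: pose=(2,3,W); sL=9/17, sR=45/137; mL=-3231/4658, mR=-1998/2329; mL+mR=-7227/4658 → advance -1; mR−mL=-45/274 → turn -1·90°
n=3: pose=(3,3,N); sL=90/337, sR=18/85; mL=-10683/28645, mR=-13716/28645; mL+mR=-24399/28645 → advance -1; mR−mL=-9/85 → turn -1·90°
n=4: pose=(3,2,E); sL=45/196, sR=45/148; mL=-5535/14504, mR=-1935/3626; mL+mR=-13275/14504 → advance -1; mR−mL=-45/296 → turn -1·90°
n=5: pose=(2,2,S); sL=2/5, sR=18/29; mL=-103/145, mR=-148/145; mL+mR=-251/145 → advance -1; mR−mL=-9/29 → turn -1·90°
n=6: pose=(2,3,W); sL=9/17, sR=45/137; mL=-3231/4658, mR=-1998/2329; mL+mR=-7227/4658 → advance -1; mR−mL=-45/274 → turn -1·90°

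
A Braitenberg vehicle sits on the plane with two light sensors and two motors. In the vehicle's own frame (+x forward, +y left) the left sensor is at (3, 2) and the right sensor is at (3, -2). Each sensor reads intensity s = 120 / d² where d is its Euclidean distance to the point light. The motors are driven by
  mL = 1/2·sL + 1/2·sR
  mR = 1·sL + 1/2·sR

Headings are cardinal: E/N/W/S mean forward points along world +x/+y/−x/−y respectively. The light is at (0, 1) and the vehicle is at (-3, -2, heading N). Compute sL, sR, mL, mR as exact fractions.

left sensor world pos  = (-5, 1); dL² = 25
right sensor world pos = (-1, 1); dR² = 1
sL = 120/25 = 24/5
sR = 120/1 = 120
mL = 1/2·sL + 1/2·sR = 312/5
mR = 1·sL + 1/2·sR = 324/5

24/5 120 312/5 324/5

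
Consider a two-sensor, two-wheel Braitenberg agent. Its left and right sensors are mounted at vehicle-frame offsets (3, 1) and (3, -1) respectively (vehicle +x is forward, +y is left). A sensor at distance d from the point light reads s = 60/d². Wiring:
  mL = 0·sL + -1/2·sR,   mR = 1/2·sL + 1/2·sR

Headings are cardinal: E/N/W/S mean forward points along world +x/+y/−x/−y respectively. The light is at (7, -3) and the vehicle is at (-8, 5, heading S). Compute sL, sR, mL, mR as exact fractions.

60/221 60/281 -30/281 15060/62101

left sensor world pos  = (-7, 2); dL² = 221
right sensor world pos = (-9, 2); dR² = 281
sL = 60/221 = 60/221
sR = 60/281 = 60/281
mL = 0·sL + -1/2·sR = -30/281
mR = 1/2·sL + 1/2·sR = 15060/62101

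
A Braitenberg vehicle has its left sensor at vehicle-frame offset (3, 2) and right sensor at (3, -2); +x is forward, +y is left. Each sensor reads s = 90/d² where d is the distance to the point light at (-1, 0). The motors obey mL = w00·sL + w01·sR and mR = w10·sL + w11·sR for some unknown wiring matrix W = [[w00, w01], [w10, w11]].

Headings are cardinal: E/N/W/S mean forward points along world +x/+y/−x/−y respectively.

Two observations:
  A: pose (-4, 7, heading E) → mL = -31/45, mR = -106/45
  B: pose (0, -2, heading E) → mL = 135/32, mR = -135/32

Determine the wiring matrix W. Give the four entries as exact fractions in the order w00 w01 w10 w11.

1 -1/2 -1/2 -1/2

obs A: pose=(-4,7,E) → sL=10/9, sR=18/5, mL=-31/45, mR=-106/45
obs B: pose=(0,-2,E) → sL=45/8, sR=45/16, mL=135/32, mR=-135/32
sensor matrix S = [[10/9, 18/5], [45/8, 45/16]]; det S = -137/8
solve [mL_A; mL_B] = S·[w00; w01] and [mR_A; mR_B] = S·[w10; w11]:
  w00 = 1, w01 = -1/2, w10 = -1/2, w11 = -1/2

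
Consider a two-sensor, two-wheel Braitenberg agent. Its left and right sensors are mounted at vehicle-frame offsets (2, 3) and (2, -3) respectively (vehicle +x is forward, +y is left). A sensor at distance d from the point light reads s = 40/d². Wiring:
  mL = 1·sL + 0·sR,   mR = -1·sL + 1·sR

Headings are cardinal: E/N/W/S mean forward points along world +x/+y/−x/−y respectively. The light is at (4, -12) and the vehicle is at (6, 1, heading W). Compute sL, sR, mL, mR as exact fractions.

left sensor world pos  = (4, -2); dL² = 100
right sensor world pos = (4, 4); dR² = 256
sL = 40/100 = 2/5
sR = 40/256 = 5/32
mL = 1·sL + 0·sR = 2/5
mR = -1·sL + 1·sR = -39/160

2/5 5/32 2/5 -39/160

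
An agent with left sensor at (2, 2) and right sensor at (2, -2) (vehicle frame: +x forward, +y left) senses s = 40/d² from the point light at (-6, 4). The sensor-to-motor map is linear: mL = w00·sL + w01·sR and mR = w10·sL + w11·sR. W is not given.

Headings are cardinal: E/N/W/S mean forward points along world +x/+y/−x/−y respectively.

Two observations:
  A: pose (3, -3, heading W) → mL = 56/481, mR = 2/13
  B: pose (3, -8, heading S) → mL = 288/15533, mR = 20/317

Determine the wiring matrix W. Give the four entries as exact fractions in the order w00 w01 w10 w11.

obs A: pose=(3,-3,W) → sL=4/13, sR=20/37, mL=56/481, mR=2/13
obs B: pose=(3,-8,S) → sL=40/317, sR=8/49, mL=288/15533, mR=20/317
sensor matrix S = [[4/13, 20/37], [40/317, 8/49]]; det S = -134272/7471373
solve [mL_A; mL_B] = S·[w00; w01] and [mR_A; mR_B] = S·[w10; w11]:
  w00 = -1/2, w01 = 1/2, w10 = 1/2, w11 = 0

-1/2 1/2 1/2 0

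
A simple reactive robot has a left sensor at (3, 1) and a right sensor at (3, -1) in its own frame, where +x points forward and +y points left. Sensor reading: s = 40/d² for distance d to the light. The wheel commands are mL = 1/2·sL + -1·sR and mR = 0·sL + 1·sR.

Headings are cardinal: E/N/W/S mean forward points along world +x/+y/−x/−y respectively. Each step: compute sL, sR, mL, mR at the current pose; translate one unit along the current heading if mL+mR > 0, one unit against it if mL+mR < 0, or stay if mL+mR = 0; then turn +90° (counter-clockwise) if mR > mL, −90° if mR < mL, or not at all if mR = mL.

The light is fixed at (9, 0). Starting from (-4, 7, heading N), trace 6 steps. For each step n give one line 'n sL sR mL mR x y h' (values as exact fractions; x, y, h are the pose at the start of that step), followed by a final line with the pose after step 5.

0 5/37 10/61 -435/4514 10/61 -4 7 N
1 8/61 40/337 -1092/20557 40/337 -4 8 W
2 20/97 4/25 -138/2425 4/25 -5 8 S
3 8/37 40/157 -852/5809 40/157 -5 7 E
4 5/37 10/61 -435/4514 10/61 -4 7 N
5 8/61 40/337 -1092/20557 40/337 -4 8 W
final -5 8 S

n=0: pose=(-4,7,N); sL=5/37, sR=10/61; mL=-435/4514, mR=10/61; mL+mR=5/74 → advance +1; mR−mL=1175/4514 → turn +1·90°
n=1: pose=(-4,8,W); sL=8/61, sR=40/337; mL=-1092/20557, mR=40/337; mL+mR=4/61 → advance +1; mR−mL=3532/20557 → turn +1·90°
n=2: pose=(-5,8,S); sL=20/97, sR=4/25; mL=-138/2425, mR=4/25; mL+mR=10/97 → advance +1; mR−mL=526/2425 → turn +1·90°
n=3: pose=(-5,7,E); sL=8/37, sR=40/157; mL=-852/5809, mR=40/157; mL+mR=4/37 → advance +1; mR−mL=2332/5809 → turn +1·90°
n=4: pose=(-4,7,N); sL=5/37, sR=10/61; mL=-435/4514, mR=10/61; mL+mR=5/74 → advance +1; mR−mL=1175/4514 → turn +1·90°
n=5: pose=(-4,8,W); sL=8/61, sR=40/337; mL=-1092/20557, mR=40/337; mL+mR=4/61 → advance +1; mR−mL=3532/20557 → turn +1·90°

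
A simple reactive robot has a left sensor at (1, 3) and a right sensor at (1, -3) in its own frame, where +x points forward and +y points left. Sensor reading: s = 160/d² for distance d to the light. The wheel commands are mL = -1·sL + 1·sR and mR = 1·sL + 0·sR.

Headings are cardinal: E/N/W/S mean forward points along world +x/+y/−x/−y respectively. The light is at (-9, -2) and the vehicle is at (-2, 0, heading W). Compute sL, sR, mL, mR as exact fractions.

160/37 160/61 -3840/2257 160/37

left sensor world pos  = (-3, -3); dL² = 37
right sensor world pos = (-3, 3); dR² = 61
sL = 160/37 = 160/37
sR = 160/61 = 160/61
mL = -1·sL + 1·sR = -3840/2257
mR = 1·sL + 0·sR = 160/37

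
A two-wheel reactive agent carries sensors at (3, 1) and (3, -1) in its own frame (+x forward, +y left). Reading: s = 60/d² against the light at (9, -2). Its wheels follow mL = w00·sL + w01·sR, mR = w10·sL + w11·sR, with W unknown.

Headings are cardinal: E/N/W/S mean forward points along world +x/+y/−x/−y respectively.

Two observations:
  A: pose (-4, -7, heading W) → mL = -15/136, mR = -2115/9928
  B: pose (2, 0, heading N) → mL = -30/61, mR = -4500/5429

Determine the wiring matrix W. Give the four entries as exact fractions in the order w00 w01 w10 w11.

0 -1/2 -1/2 -1/2

obs A: pose=(-4,-7,W) → sL=15/73, sR=15/68, mL=-15/136, mR=-2115/9928
obs B: pose=(2,0,N) → sL=60/89, sR=60/61, mL=-30/61, mR=-4500/5429
sensor matrix S = [[15/73, 15/68], [60/89, 60/61]]; det S = 359775/6737389
solve [mL_A; mL_B] = S·[w00; w01] and [mR_A; mR_B] = S·[w10; w11]:
  w00 = 0, w01 = -1/2, w10 = -1/2, w11 = -1/2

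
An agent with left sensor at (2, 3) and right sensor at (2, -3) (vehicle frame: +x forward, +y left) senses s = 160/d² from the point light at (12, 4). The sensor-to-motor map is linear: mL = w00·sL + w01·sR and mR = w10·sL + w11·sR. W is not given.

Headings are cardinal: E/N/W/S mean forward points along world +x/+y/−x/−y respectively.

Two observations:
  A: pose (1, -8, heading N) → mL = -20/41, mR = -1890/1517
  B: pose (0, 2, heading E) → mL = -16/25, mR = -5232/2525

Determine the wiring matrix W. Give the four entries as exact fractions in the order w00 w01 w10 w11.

0 -1/2 -1/2 -1

obs A: pose=(1,-8,N) → sL=20/37, sR=40/41, mL=-20/41, mR=-1890/1517
obs B: pose=(0,2,E) → sL=160/101, sR=32/25, mL=-16/25, mR=-5232/2525
sensor matrix S = [[20/37, 40/41], [160/101, 32/25]]; det S = -653952/766085
solve [mL_A; mL_B] = S·[w00; w01] and [mR_A; mR_B] = S·[w10; w11]:
  w00 = 0, w01 = -1/2, w10 = -1/2, w11 = -1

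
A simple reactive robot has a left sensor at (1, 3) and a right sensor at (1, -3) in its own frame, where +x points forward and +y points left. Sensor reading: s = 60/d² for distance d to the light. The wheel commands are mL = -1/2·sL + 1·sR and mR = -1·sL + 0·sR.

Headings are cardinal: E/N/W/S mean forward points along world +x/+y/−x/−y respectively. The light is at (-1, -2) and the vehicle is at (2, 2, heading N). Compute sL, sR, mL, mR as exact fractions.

12/5 60/61 -66/305 -12/5

left sensor world pos  = (-1, 3); dL² = 25
right sensor world pos = (5, 3); dR² = 61
sL = 60/25 = 12/5
sR = 60/61 = 60/61
mL = -1/2·sL + 1·sR = -66/305
mR = -1·sL + 0·sR = -12/5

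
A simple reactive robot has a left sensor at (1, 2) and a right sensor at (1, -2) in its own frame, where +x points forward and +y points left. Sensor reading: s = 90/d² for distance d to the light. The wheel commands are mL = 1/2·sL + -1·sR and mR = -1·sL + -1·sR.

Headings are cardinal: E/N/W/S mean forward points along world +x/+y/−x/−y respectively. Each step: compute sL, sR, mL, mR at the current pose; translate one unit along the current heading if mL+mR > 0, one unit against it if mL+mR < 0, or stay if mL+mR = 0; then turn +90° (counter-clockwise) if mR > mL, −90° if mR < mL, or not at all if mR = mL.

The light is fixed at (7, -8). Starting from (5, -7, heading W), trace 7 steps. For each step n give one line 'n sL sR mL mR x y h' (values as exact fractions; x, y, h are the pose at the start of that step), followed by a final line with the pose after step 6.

0 9 5 -1/2 -14 5 -7 W
1 90/13 18 -189/13 -324/13 6 -7 N
2 45/2 45/2 -45/4 -45 6 -8 E
3 90 90/17 675/17 -1620/17 5 -8 S
4 9 5 -1/2 -14 5 -7 W
5 90/13 18 -189/13 -324/13 6 -7 N
6 45/2 45/2 -45/4 -45 6 -8 E
final 5 -8 S

n=0: pose=(5,-7,W); sL=9, sR=5; mL=-1/2, mR=-14; mL+mR=-29/2 → advance -1; mR−mL=-27/2 → turn -1·90°
n=1: pose=(6,-7,N); sL=90/13, sR=18; mL=-189/13, mR=-324/13; mL+mR=-513/13 → advance -1; mR−mL=-135/13 → turn -1·90°
n=2: pose=(6,-8,E); sL=45/2, sR=45/2; mL=-45/4, mR=-45; mL+mR=-225/4 → advance -1; mR−mL=-135/4 → turn -1·90°
n=3: pose=(5,-8,S); sL=90, sR=90/17; mL=675/17, mR=-1620/17; mL+mR=-945/17 → advance -1; mR−mL=-135 → turn -1·90°
n=4: pose=(5,-7,W); sL=9, sR=5; mL=-1/2, mR=-14; mL+mR=-29/2 → advance -1; mR−mL=-27/2 → turn -1·90°
n=5: pose=(6,-7,N); sL=90/13, sR=18; mL=-189/13, mR=-324/13; mL+mR=-513/13 → advance -1; mR−mL=-135/13 → turn -1·90°
n=6: pose=(6,-8,E); sL=45/2, sR=45/2; mL=-45/4, mR=-45; mL+mR=-225/4 → advance -1; mR−mL=-135/4 → turn -1·90°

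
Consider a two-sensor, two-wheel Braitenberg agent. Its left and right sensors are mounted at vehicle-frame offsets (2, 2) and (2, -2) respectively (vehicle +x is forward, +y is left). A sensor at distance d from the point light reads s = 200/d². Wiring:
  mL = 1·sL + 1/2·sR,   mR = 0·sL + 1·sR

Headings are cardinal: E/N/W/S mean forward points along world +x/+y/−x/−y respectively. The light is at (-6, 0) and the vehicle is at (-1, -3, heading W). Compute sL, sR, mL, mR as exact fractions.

left sensor world pos  = (-3, -5); dL² = 34
right sensor world pos = (-3, -1); dR² = 10
sL = 200/34 = 100/17
sR = 200/10 = 20
mL = 1·sL + 1/2·sR = 270/17
mR = 0·sL + 1·sR = 20

100/17 20 270/17 20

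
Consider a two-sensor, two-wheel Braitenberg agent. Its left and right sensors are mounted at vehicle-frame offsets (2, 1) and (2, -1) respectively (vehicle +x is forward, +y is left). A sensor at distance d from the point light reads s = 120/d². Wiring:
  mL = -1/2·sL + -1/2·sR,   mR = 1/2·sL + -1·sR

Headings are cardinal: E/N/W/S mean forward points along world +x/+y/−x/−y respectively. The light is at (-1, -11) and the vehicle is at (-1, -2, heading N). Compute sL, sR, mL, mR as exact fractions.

60/61 60/61 -60/61 -30/61

left sensor world pos  = (-2, 0); dL² = 122
right sensor world pos = (0, 0); dR² = 122
sL = 120/122 = 60/61
sR = 120/122 = 60/61
mL = -1/2·sL + -1/2·sR = -60/61
mR = 1/2·sL + -1·sR = -30/61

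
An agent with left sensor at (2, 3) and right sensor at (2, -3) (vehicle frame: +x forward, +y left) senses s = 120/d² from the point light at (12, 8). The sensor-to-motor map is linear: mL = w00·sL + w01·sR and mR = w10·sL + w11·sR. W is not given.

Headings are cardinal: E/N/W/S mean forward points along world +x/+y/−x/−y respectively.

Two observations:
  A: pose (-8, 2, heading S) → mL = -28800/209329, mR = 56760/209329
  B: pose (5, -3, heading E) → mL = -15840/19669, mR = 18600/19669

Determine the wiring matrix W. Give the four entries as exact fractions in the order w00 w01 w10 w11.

-1 1 1/2 1/2

obs A: pose=(-8,2,S) → sL=120/353, sR=120/593, mL=-28800/209329, mR=56760/209329
obs B: pose=(5,-3,E) → sL=120/89, sR=120/221, mL=-15840/19669, mR=18600/19669
sensor matrix S = [[120/353, 120/593], [120/89, 120/221]]; det S = -363398400/4117292101
solve [mL_A; mL_B] = S·[w00; w01] and [mR_A; mR_B] = S·[w10; w11]:
  w00 = -1, w01 = 1, w10 = 1/2, w11 = 1/2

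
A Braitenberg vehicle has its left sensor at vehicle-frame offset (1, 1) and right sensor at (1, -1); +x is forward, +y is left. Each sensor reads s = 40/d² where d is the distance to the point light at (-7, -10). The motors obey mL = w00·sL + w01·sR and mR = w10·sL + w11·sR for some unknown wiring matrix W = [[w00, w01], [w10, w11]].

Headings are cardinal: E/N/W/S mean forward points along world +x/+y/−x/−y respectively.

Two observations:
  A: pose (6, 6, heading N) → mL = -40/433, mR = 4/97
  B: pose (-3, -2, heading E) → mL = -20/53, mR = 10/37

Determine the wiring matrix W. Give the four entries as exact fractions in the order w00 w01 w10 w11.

obs A: pose=(6,6,N) → sL=40/433, sR=8/97, mL=-40/433, mR=4/97
obs B: pose=(-3,-2,E) → sL=20/53, sR=20/37, mL=-20/53, mR=10/37
sensor matrix S = [[40/433, 8/97], [20/53, 20/37]]; det S = 1549440/82363961
solve [mL_A; mL_B] = S·[w00; w01] and [mR_A; mR_B] = S·[w10; w11]:
  w00 = -1, w01 = 0, w10 = 0, w11 = 1/2

-1 0 0 1/2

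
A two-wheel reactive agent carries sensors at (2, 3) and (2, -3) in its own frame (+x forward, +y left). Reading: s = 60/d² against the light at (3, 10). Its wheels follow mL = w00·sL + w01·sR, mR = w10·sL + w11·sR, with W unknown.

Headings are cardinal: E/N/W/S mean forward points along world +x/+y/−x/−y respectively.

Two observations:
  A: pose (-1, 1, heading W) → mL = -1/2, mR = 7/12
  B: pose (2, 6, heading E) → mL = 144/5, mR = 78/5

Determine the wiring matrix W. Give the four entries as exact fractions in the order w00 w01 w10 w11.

obs A: pose=(-1,1,W) → sL=1/3, sR=5/6, mL=-1/2, mR=7/12
obs B: pose=(2,6,E) → sL=30, sR=6/5, mL=144/5, mR=78/5
sensor matrix S = [[1/3, 5/6], [30, 6/5]]; det S = -123/5
solve [mL_A; mL_B] = S·[w00; w01] and [mR_A; mR_B] = S·[w10; w11]:
  w00 = 1, w01 = -1, w10 = 1/2, w11 = 1/2

1 -1 1/2 1/2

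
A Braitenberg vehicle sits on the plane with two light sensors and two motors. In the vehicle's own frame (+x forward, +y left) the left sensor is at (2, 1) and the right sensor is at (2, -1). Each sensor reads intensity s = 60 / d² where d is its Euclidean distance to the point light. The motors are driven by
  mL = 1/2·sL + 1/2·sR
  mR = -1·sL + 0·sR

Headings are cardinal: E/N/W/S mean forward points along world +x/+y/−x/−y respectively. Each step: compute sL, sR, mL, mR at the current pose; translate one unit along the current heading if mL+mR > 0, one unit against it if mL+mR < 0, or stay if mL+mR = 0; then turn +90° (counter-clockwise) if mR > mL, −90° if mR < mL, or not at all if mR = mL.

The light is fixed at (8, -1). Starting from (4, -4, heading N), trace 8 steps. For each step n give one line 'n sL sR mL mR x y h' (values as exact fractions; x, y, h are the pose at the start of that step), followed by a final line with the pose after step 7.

n=0: pose=(4,-4,N); sL=30/13, sR=6; mL=54/13, mR=-30/13; mL+mR=24/13 → advance +1; mR−mL=-84/13 → turn -1·90°
n=1: pose=(4,-3,E); sL=12, sR=60/13; mL=108/13, mR=-12; mL+mR=-48/13 → advance -1; mR−mL=-264/13 → turn -1·90°
n=2: pose=(3,-3,S); sL=15/8, sR=15/13; mL=315/208, mR=-15/8; mL+mR=-75/208 → advance -1; mR−mL=-705/208 → turn -1·90°
n=3: pose=(3,-2,W); sL=60/53, sR=60/49; mL=3060/2597, mR=-60/53; mL+mR=120/2597 → advance +1; mR−mL=-6000/2597 → turn -1·90°
n=4: pose=(2,-2,N); sL=6/5, sR=30/13; mL=114/65, mR=-6/5; mL+mR=36/65 → advance +1; mR−mL=-192/65 → turn -1·90°
n=5: pose=(2,-1,E); sL=60/17, sR=60/17; mL=60/17, mR=-60/17; mL+mR=0 → advance +0; mR−mL=-120/17 → turn -1·90°
n=6: pose=(2,-1,S); sL=60/29, sR=60/53; mL=2460/1537, mR=-60/29; mL+mR=-720/1537 → advance -1; mR−mL=-5640/1537 → turn -1·90°
n=7: pose=(2,0,W); sL=15/16, sR=15/17; mL=495/544, mR=-15/16; mL+mR=-15/544 → advance -1; mR−mL=-1005/544 → turn -1·90°

0 30/13 6 54/13 -30/13 4 -4 N
1 12 60/13 108/13 -12 4 -3 E
2 15/8 15/13 315/208 -15/8 3 -3 S
3 60/53 60/49 3060/2597 -60/53 3 -2 W
4 6/5 30/13 114/65 -6/5 2 -2 N
5 60/17 60/17 60/17 -60/17 2 -1 E
6 60/29 60/53 2460/1537 -60/29 2 -1 S
7 15/16 15/17 495/544 -15/16 2 0 W
final 3 0 N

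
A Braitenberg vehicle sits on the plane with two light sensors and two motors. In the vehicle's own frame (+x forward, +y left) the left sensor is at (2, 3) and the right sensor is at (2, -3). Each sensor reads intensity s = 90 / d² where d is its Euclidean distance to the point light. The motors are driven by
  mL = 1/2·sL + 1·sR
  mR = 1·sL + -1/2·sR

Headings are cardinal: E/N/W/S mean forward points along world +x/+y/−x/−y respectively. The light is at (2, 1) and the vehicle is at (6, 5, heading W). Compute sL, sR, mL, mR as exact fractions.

left sensor world pos  = (4, 2); dL² = 5
right sensor world pos = (4, 8); dR² = 53
sL = 90/5 = 18
sR = 90/53 = 90/53
mL = 1/2·sL + 1·sR = 567/53
mR = 1·sL + -1/2·sR = 909/53

18 90/53 567/53 909/53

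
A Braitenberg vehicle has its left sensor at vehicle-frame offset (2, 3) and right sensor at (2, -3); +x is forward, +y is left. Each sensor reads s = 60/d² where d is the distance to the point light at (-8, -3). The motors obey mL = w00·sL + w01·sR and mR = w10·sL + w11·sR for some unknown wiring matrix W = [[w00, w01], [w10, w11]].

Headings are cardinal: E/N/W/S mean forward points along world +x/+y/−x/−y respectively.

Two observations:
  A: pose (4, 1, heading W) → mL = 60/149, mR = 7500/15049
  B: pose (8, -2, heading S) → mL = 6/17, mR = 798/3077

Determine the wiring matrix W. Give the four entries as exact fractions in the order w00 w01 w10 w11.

obs A: pose=(4,1,W) → sL=60/101, sR=60/149, mL=60/149, mR=7500/15049
obs B: pose=(8,-2,S) → sL=30/181, sR=6/17, mL=6/17, mR=798/3077
sensor matrix S = [[60/101, 60/149], [30/181, 6/17]]; det S = 6618240/46305773
solve [mL_A; mL_B] = S·[w00; w01] and [mR_A; mR_B] = S·[w10; w11]:
  w00 = 0, w01 = 1, w10 = 1/2, w11 = 1/2

0 1 1/2 1/2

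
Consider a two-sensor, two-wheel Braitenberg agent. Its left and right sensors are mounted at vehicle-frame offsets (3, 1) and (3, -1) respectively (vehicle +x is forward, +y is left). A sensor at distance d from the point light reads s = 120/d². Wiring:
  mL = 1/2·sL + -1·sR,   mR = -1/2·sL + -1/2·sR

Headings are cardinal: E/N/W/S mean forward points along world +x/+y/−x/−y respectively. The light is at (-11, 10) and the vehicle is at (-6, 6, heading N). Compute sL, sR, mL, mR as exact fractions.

120/17 120/37 180/629 -3240/629

left sensor world pos  = (-7, 9); dL² = 17
right sensor world pos = (-5, 9); dR² = 37
sL = 120/17 = 120/17
sR = 120/37 = 120/37
mL = 1/2·sL + -1·sR = 180/629
mR = -1/2·sL + -1/2·sR = -3240/629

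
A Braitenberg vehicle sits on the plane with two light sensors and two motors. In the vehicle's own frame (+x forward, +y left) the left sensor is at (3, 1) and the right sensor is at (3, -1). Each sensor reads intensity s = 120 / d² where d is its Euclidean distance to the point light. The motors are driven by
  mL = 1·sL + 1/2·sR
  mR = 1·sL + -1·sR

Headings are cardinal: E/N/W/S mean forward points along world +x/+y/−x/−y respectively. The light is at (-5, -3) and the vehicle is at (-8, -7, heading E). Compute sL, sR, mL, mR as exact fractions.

left sensor world pos  = (-5, -6); dL² = 9
right sensor world pos = (-5, -8); dR² = 25
sL = 120/9 = 40/3
sR = 120/25 = 24/5
mL = 1·sL + 1/2·sR = 236/15
mR = 1·sL + -1·sR = 128/15

40/3 24/5 236/15 128/15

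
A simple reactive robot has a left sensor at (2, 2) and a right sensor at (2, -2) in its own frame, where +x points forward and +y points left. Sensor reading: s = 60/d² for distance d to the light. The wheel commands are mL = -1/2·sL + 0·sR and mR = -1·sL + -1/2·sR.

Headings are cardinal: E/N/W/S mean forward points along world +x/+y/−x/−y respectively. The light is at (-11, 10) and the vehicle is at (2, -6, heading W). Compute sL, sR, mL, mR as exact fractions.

12/89 60/317 -6/89 -6474/28213

left sensor world pos  = (0, -8); dL² = 445
right sensor world pos = (0, -4); dR² = 317
sL = 60/445 = 12/89
sR = 60/317 = 60/317
mL = -1/2·sL + 0·sR = -6/89
mR = -1·sL + -1/2·sR = -6474/28213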